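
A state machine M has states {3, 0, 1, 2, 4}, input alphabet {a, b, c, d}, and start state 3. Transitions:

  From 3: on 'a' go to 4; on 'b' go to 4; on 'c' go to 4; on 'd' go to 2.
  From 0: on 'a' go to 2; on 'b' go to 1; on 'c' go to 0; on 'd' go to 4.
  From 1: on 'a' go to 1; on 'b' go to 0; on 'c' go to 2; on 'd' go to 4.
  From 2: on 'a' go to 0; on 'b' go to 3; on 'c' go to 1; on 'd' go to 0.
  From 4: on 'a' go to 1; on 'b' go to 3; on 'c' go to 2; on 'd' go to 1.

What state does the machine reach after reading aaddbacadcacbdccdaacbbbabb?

4

Trace: 3 -a-> 4 -a-> 1 -d-> 4 -d-> 1 -b-> 0 -a-> 2 -c-> 1 -a-> 1 -d-> 4 -c-> 2 -a-> 0 -c-> 0 -b-> 1 -d-> 4 -c-> 2 -c-> 1 -d-> 4 -a-> 1 -a-> 1 -c-> 2 -b-> 3 -b-> 4 -b-> 3 -a-> 4 -b-> 3 -b-> 4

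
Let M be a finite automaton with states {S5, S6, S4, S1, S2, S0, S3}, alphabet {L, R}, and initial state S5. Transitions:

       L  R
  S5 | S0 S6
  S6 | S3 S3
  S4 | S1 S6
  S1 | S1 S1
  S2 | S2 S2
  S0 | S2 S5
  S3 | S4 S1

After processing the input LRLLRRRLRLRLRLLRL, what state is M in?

S2

start at S5
read 'L': S5 → S0
read 'R': S0 → S5
read 'L': S5 → S0
read 'L': S0 → S2
read 'R': S2 → S2
read 'R': S2 → S2
read 'R': S2 → S2
read 'L': S2 → S2
read 'R': S2 → S2
read 'L': S2 → S2
read 'R': S2 → S2
read 'L': S2 → S2
read 'R': S2 → S2
read 'L': S2 → S2
read 'L': S2 → S2
read 'R': S2 → S2
read 'L': S2 → S2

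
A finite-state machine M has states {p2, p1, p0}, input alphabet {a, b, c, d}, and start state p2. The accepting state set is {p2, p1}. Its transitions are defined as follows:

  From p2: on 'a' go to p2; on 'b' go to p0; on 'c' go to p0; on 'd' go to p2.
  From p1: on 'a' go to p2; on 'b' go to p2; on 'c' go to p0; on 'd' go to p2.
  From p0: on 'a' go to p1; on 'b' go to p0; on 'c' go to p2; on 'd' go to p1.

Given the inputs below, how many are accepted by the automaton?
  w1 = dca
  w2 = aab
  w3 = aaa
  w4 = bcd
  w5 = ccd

4

w1:
  start at p2
  read 'd': p2 → p2
  read 'c': p2 → p0
  read 'a': p0 → p1
  end p1, accepted
w2:
  start at p2
  read 'a': p2 → p2
  read 'a': p2 → p2
  read 'b': p2 → p0
  end p0, rejected
w3:
  start at p2
  read 'a': p2 → p2
  read 'a': p2 → p2
  read 'a': p2 → p2
  end p2, accepted
w4:
  start at p2
  read 'b': p2 → p0
  read 'c': p0 → p2
  read 'd': p2 → p2
  end p2, accepted
w5:
  start at p2
  read 'c': p2 → p0
  read 'c': p0 → p2
  read 'd': p2 → p2
  end p2, accepted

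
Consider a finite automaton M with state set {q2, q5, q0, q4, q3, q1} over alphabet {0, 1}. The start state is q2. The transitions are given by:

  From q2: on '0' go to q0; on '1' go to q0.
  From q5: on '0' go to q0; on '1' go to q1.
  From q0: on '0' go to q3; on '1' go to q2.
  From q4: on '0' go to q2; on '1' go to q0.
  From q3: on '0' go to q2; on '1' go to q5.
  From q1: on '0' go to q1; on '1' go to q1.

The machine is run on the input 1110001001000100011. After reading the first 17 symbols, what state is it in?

q0

Trace: q2 -1-> q0 -1-> q2 -1-> q0 -0-> q3 -0-> q2 -0-> q0 -1-> q2 -0-> q0 -0-> q3 -1-> q5 -0-> q0 -0-> q3 -0-> q2 -1-> q0 -0-> q3 -0-> q2 -0-> q0
After 17 symbols: q0.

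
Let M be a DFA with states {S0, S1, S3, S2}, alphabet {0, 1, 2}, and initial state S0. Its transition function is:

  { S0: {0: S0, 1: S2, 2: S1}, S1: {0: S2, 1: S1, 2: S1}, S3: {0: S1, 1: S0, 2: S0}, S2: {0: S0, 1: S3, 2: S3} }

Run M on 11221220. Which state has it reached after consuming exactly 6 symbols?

S1

S0 → S2 → S3 → S0 → S1 → S1 → S1
After 6 symbols: S1.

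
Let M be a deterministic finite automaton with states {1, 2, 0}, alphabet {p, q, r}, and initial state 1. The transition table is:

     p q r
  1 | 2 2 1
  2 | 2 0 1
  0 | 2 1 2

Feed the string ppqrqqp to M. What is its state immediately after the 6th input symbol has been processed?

1

Trace: 1 -p-> 2 -p-> 2 -q-> 0 -r-> 2 -q-> 0 -q-> 1
After 6 symbols: 1.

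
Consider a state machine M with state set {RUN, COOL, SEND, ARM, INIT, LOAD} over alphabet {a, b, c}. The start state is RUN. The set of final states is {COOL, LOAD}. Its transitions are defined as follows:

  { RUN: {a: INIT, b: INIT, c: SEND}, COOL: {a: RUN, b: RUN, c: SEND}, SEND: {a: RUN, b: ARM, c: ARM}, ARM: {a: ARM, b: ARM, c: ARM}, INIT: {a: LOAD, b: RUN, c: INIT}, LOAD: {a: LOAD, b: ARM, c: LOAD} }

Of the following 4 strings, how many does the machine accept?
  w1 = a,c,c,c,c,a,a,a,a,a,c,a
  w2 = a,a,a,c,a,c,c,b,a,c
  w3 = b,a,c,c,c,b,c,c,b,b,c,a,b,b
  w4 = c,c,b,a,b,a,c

1

w1: RUN → INIT → INIT → INIT → INIT → INIT → LOAD → LOAD → LOAD → LOAD → LOAD → LOAD → LOAD  → end LOAD, accepted
w2: RUN → INIT → LOAD → LOAD → LOAD → LOAD → LOAD → LOAD → ARM → ARM → ARM  → end ARM, rejected
w3: RUN → INIT → LOAD → LOAD → LOAD → LOAD → ARM → ARM → ARM → ARM → ARM → ARM → ARM → ARM → ARM  → end ARM, rejected
w4: RUN → SEND → ARM → ARM → ARM → ARM → ARM → ARM  → end ARM, rejected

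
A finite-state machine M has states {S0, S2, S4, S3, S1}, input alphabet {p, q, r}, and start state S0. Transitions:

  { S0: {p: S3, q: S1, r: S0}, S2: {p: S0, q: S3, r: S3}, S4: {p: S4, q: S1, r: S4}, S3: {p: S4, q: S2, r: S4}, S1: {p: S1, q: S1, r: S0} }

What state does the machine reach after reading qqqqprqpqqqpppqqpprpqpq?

Trace: S0 -q-> S1 -q-> S1 -q-> S1 -q-> S1 -p-> S1 -r-> S0 -q-> S1 -p-> S1 -q-> S1 -q-> S1 -q-> S1 -p-> S1 -p-> S1 -p-> S1 -q-> S1 -q-> S1 -p-> S1 -p-> S1 -r-> S0 -p-> S3 -q-> S2 -p-> S0 -q-> S1

S1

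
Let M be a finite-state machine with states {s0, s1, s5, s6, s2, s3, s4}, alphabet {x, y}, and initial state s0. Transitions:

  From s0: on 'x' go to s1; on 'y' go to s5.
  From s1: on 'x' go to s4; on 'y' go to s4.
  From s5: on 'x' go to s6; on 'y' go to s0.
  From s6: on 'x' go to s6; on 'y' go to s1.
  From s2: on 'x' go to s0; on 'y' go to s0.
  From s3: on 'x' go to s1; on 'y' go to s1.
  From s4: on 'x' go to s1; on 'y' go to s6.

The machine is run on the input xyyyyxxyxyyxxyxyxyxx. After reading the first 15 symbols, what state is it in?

Trace: s0 -x-> s1 -y-> s4 -y-> s6 -y-> s1 -y-> s4 -x-> s1 -x-> s4 -y-> s6 -x-> s6 -y-> s1 -y-> s4 -x-> s1 -x-> s4 -y-> s6 -x-> s6
After 15 symbols: s6.

s6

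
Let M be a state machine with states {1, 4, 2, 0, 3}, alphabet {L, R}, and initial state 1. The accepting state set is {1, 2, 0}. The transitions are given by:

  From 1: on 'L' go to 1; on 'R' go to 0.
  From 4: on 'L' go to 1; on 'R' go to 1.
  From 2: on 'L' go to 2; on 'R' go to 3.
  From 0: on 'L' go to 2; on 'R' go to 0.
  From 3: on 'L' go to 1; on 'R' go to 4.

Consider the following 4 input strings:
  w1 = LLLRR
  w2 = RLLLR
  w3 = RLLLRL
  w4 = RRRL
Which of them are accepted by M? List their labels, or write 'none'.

w1, w3, w4

w1: 1 → 1 → 1 → 1 → 0 → 0  → end 0, accepted
w2: 1 → 0 → 2 → 2 → 2 → 3  → end 3, rejected
w3: 1 → 0 → 2 → 2 → 2 → 3 → 1  → end 1, accepted
w4: 1 → 0 → 0 → 0 → 2  → end 2, accepted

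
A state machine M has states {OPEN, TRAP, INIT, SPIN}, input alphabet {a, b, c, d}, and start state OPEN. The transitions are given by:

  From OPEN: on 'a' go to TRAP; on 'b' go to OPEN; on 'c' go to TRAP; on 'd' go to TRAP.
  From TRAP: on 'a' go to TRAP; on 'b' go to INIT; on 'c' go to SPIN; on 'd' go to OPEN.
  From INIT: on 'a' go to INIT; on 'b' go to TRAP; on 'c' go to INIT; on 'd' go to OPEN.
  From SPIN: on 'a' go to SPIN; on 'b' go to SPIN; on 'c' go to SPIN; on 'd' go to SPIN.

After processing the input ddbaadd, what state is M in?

TRAP

Trace: OPEN -d-> TRAP -d-> OPEN -b-> OPEN -a-> TRAP -a-> TRAP -d-> OPEN -d-> TRAP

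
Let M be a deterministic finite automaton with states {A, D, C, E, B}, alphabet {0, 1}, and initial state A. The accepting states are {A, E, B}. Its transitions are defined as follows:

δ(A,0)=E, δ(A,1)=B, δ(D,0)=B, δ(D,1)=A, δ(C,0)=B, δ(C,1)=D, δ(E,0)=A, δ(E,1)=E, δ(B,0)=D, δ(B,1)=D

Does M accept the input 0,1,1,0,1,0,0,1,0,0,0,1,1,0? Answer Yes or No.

Yes

A → E → E → E → A → B → D → B → D → B → D → B → D → A → E
End state E is accepting.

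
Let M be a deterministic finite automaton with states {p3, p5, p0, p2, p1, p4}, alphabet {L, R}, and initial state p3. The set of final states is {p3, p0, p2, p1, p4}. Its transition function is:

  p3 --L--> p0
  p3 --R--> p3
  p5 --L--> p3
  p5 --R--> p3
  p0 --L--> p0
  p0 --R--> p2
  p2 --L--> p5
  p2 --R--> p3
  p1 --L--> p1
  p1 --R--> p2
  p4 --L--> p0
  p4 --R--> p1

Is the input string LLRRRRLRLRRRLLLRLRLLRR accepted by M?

p3 → p0 → p0 → p2 → p3 → p3 → p3 → p0 → p2 → p5 → p3 → p3 → p3 → p0 → p0 → p0 → p2 → p5 → p3 → p0 → p0 → p2 → p3
End state p3 is accepting.

Yes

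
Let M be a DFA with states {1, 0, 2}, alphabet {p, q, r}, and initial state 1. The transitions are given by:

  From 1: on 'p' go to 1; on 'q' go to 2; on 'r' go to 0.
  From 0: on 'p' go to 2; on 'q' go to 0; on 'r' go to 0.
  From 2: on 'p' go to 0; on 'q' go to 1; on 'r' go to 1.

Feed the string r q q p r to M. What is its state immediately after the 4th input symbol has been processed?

start at 1
read 'r': 1 → 0
read 'q': 0 → 0
read 'q': 0 → 0
read 'p': 0 → 2
After 4 symbols: 2.

2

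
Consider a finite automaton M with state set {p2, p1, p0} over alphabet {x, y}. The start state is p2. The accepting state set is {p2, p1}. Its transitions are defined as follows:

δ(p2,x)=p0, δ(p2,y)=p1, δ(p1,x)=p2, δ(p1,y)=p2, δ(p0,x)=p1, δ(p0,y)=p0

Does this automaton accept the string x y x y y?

Yes

Trace: p2 -x-> p0 -y-> p0 -x-> p1 -y-> p2 -y-> p1
End state p1 is accepting.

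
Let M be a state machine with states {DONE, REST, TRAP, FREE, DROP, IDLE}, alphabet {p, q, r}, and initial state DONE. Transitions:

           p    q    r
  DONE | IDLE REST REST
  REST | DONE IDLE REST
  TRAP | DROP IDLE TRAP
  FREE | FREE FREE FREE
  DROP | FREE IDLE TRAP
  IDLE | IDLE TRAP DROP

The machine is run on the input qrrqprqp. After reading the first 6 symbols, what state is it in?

DROP

Trace: DONE -q-> REST -r-> REST -r-> REST -q-> IDLE -p-> IDLE -r-> DROP
After 6 symbols: DROP.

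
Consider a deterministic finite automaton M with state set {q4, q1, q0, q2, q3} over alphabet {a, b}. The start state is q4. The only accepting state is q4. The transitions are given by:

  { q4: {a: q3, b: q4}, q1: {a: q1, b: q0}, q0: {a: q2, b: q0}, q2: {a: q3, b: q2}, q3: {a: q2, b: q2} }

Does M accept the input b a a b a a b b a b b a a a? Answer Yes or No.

No

start at q4
read 'b': q4 → q4
read 'a': q4 → q3
read 'a': q3 → q2
read 'b': q2 → q2
read 'a': q2 → q3
read 'a': q3 → q2
read 'b': q2 → q2
read 'b': q2 → q2
read 'a': q2 → q3
read 'b': q3 → q2
read 'b': q2 → q2
read 'a': q2 → q3
read 'a': q3 → q2
read 'a': q2 → q3
End state q3 is not accepting.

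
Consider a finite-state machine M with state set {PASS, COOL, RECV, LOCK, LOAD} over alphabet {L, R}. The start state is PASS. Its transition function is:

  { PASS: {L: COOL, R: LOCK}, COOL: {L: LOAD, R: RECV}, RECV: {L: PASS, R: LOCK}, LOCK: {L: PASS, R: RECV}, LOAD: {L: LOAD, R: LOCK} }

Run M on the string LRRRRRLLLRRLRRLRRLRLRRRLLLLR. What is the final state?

PASS → COOL → RECV → LOCK → RECV → LOCK → RECV → PASS → COOL → LOAD → LOCK → RECV → PASS → LOCK → RECV → PASS → LOCK → RECV → PASS → LOCK → PASS → LOCK → RECV → LOCK → PASS → COOL → LOAD → LOAD → LOCK

LOCK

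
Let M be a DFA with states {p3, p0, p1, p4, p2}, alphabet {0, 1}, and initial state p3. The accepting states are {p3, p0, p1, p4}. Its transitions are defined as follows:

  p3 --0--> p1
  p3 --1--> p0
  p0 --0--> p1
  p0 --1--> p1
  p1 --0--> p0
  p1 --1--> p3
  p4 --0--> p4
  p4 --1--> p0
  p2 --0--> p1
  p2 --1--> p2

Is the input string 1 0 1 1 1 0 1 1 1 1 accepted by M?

start at p3
read '1': p3 → p0
read '0': p0 → p1
read '1': p1 → p3
read '1': p3 → p0
read '1': p0 → p1
read '0': p1 → p0
read '1': p0 → p1
read '1': p1 → p3
read '1': p3 → p0
read '1': p0 → p1
End state p1 is accepting.

Yes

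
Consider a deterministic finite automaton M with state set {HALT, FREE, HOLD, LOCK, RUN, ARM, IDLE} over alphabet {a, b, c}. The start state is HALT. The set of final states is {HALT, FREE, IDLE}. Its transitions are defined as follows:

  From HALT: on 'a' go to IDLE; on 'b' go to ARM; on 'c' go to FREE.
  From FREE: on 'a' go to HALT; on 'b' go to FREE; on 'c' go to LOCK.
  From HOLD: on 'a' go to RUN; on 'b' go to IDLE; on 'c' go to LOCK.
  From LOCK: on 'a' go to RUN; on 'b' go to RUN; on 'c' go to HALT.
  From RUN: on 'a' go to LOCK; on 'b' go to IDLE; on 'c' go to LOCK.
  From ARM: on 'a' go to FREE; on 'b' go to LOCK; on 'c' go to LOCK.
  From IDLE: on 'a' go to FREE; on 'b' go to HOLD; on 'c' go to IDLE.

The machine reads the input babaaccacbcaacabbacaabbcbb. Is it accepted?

Trace: HALT -b-> ARM -a-> FREE -b-> FREE -a-> HALT -a-> IDLE -c-> IDLE -c-> IDLE -a-> FREE -c-> LOCK -b-> RUN -c-> LOCK -a-> RUN -a-> LOCK -c-> HALT -a-> IDLE -b-> HOLD -b-> IDLE -a-> FREE -c-> LOCK -a-> RUN -a-> LOCK -b-> RUN -b-> IDLE -c-> IDLE -b-> HOLD -b-> IDLE
End state IDLE is accepting.

Yes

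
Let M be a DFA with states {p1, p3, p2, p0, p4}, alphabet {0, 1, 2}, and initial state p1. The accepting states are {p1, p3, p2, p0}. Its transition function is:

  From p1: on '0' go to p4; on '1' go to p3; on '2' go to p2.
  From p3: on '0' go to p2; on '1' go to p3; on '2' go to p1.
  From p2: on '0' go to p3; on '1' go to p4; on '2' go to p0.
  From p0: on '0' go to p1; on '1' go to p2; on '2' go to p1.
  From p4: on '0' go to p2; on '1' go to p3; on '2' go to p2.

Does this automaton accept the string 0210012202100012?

Yes

start at p1
read '0': p1 → p4
read '2': p4 → p2
read '1': p2 → p4
read '0': p4 → p2
read '0': p2 → p3
read '1': p3 → p3
read '2': p3 → p1
read '2': p1 → p2
read '0': p2 → p3
read '2': p3 → p1
read '1': p1 → p3
read '0': p3 → p2
read '0': p2 → p3
read '0': p3 → p2
read '1': p2 → p4
read '2': p4 → p2
End state p2 is accepting.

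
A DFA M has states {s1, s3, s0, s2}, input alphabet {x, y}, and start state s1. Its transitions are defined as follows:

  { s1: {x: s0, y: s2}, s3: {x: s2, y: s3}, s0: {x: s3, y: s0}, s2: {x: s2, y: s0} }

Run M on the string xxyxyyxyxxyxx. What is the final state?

start at s1
read 'x': s1 → s0
read 'x': s0 → s3
read 'y': s3 → s3
read 'x': s3 → s2
read 'y': s2 → s0
read 'y': s0 → s0
read 'x': s0 → s3
read 'y': s3 → s3
read 'x': s3 → s2
read 'x': s2 → s2
read 'y': s2 → s0
read 'x': s0 → s3
read 'x': s3 → s2

s2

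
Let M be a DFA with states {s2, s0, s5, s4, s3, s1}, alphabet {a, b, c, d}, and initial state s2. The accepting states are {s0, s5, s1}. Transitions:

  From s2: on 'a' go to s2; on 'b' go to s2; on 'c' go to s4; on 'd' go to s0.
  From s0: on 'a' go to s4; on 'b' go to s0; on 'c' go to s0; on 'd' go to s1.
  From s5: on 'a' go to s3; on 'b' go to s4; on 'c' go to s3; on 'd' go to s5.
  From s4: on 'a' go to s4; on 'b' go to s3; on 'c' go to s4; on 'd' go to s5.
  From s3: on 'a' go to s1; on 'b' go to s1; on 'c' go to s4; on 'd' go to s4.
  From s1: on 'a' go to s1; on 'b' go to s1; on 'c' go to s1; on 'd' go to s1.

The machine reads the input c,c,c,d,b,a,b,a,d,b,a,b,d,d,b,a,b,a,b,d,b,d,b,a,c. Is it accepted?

s2 → s4 → s4 → s4 → s5 → s4 → s4 → s3 → s1 → s1 → s1 → s1 → s1 → s1 → s1 → s1 → s1 → s1 → s1 → s1 → s1 → s1 → s1 → s1 → s1 → s1
End state s1 is accepting.

Yes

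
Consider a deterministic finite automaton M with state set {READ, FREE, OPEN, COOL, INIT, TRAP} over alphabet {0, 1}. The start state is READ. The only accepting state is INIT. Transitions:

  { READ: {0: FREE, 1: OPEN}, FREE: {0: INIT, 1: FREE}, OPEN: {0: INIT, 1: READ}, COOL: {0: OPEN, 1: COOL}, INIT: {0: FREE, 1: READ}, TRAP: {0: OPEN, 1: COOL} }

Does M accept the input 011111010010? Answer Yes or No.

No

start at READ
read '0': READ → FREE
read '1': FREE → FREE
read '1': FREE → FREE
read '1': FREE → FREE
read '1': FREE → FREE
read '1': FREE → FREE
read '0': FREE → INIT
read '1': INIT → READ
read '0': READ → FREE
read '0': FREE → INIT
read '1': INIT → READ
read '0': READ → FREE
End state FREE is not accepting.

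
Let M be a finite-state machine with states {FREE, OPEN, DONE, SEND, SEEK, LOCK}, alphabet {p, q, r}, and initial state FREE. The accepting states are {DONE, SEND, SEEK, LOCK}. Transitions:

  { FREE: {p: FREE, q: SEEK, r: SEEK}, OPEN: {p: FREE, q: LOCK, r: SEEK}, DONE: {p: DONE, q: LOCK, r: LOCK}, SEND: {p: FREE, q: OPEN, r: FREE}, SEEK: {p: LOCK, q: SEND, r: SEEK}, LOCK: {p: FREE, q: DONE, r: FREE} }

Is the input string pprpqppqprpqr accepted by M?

start at FREE
read 'p': FREE → FREE
read 'p': FREE → FREE
read 'r': FREE → SEEK
read 'p': SEEK → LOCK
read 'q': LOCK → DONE
read 'p': DONE → DONE
read 'p': DONE → DONE
read 'q': DONE → LOCK
read 'p': LOCK → FREE
read 'r': FREE → SEEK
read 'p': SEEK → LOCK
read 'q': LOCK → DONE
read 'r': DONE → LOCK
End state LOCK is accepting.

Yes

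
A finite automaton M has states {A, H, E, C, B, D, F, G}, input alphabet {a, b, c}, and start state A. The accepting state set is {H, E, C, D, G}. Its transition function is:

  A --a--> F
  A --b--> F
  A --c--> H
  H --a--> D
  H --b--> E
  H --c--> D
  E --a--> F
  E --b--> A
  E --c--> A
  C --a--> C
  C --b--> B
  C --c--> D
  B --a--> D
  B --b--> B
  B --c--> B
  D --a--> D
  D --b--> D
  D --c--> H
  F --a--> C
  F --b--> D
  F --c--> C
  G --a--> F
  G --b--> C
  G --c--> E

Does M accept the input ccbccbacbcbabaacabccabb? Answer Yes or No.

Yes

A → H → D → D → H → D → D → D → H → E → A → F → C → B → D → D → H → D → D → H → D → D → D → D
End state D is accepting.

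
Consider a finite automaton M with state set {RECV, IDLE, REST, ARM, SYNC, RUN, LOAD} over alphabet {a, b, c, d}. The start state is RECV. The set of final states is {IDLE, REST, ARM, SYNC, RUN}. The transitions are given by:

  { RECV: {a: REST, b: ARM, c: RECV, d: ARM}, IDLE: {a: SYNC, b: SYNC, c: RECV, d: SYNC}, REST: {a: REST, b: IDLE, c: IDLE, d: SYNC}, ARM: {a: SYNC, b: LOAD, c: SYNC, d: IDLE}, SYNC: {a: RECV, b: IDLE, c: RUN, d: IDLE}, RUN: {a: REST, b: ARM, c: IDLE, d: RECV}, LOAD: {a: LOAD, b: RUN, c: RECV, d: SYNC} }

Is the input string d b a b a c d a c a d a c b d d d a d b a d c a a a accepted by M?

Yes

Trace: RECV -d-> ARM -b-> LOAD -a-> LOAD -b-> RUN -a-> REST -c-> IDLE -d-> SYNC -a-> RECV -c-> RECV -a-> REST -d-> SYNC -a-> RECV -c-> RECV -b-> ARM -d-> IDLE -d-> SYNC -d-> IDLE -a-> SYNC -d-> IDLE -b-> SYNC -a-> RECV -d-> ARM -c-> SYNC -a-> RECV -a-> REST -a-> REST
End state REST is accepting.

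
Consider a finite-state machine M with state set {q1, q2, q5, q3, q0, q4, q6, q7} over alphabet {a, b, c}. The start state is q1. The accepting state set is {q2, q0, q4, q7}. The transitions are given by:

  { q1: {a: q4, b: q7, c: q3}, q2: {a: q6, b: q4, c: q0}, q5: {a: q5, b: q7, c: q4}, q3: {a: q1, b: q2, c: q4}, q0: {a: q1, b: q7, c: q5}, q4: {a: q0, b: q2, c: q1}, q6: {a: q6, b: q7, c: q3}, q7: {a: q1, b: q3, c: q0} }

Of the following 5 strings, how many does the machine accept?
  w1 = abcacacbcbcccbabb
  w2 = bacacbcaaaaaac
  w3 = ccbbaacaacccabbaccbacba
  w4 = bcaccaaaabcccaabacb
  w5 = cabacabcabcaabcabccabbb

w1:
  start at q1
  read 'a': q1 → q4
  read 'b': q4 → q2
  read 'c': q2 → q0
  read 'a': q0 → q1
  read 'c': q1 → q3
  read 'a': q3 → q1
  read 'c': q1 → q3
  read 'b': q3 → q2
  read 'c': q2 → q0
  read 'b': q0 → q7
  read 'c': q7 → q0
  read 'c': q0 → q5
  read 'c': q5 → q4
  read 'b': q4 → q2
  read 'a': q2 → q6
  read 'b': q6 → q7
  read 'b': q7 → q3
  end q3, rejected
w2:
  start at q1
  read 'b': q1 → q7
  read 'a': q7 → q1
  read 'c': q1 → q3
  read 'a': q3 → q1
  read 'c': q1 → q3
  read 'b': q3 → q2
  read 'c': q2 → q0
  read 'a': q0 → q1
  read 'a': q1 → q4
  read 'a': q4 → q0
  read 'a': q0 → q1
  read 'a': q1 → q4
  read 'a': q4 → q0
  read 'c': q0 → q5
  end q5, rejected
w3:
  start at q1
  read 'c': q1 → q3
  read 'c': q3 → q4
  read 'b': q4 → q2
  read 'b': q2 → q4
  read 'a': q4 → q0
  read 'a': q0 → q1
  read 'c': q1 → q3
  read 'a': q3 → q1
  read 'a': q1 → q4
  read 'c': q4 → q1
  read 'c': q1 → q3
  read 'c': q3 → q4
  read 'a': q4 → q0
  read 'b': q0 → q7
  read 'b': q7 → q3
  read 'a': q3 → q1
  read 'c': q1 → q3
  read 'c': q3 → q4
  read 'b': q4 → q2
  read 'a': q2 → q6
  read 'c': q6 → q3
  read 'b': q3 → q2
  read 'a': q2 → q6
  end q6, rejected
w4:
  start at q1
  read 'b': q1 → q7
  read 'c': q7 → q0
  read 'a': q0 → q1
  read 'c': q1 → q3
  read 'c': q3 → q4
  read 'a': q4 → q0
  read 'a': q0 → q1
  read 'a': q1 → q4
  read 'a': q4 → q0
  read 'b': q0 → q7
  read 'c': q7 → q0
  read 'c': q0 → q5
  read 'c': q5 → q4
  read 'a': q4 → q0
  read 'a': q0 → q1
  read 'b': q1 → q7
  read 'a': q7 → q1
  read 'c': q1 → q3
  read 'b': q3 → q2
  end q2, accepted
w5:
  start at q1
  read 'c': q1 → q3
  read 'a': q3 → q1
  read 'b': q1 → q7
  read 'a': q7 → q1
  read 'c': q1 → q3
  read 'a': q3 → q1
  read 'b': q1 → q7
  read 'c': q7 → q0
  read 'a': q0 → q1
  read 'b': q1 → q7
  read 'c': q7 → q0
  read 'a': q0 → q1
  read 'a': q1 → q4
  read 'b': q4 → q2
  read 'c': q2 → q0
  read 'a': q0 → q1
  read 'b': q1 → q7
  read 'c': q7 → q0
  read 'c': q0 → q5
  read 'a': q5 → q5
  read 'b': q5 → q7
  read 'b': q7 → q3
  read 'b': q3 → q2
  end q2, accepted

2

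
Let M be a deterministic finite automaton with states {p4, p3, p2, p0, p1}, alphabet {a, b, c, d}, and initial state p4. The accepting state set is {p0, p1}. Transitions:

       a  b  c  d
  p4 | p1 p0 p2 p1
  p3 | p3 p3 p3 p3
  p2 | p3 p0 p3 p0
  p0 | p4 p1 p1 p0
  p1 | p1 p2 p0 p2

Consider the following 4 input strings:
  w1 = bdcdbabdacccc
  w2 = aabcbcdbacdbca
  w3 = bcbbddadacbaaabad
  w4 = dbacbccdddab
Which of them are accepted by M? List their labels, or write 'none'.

none

w1: p4 → p0 → p0 → p1 → p2 → p0 → p4 → p0 → p0 → p4 → p2 → p3 → p3 → p3  → end p3, rejected
w2: p4 → p1 → p1 → p2 → p3 → p3 → p3 → p3 → p3 → p3 → p3 → p3 → p3 → p3 → p3  → end p3, rejected
w3: p4 → p0 → p1 → p2 → p0 → p0 → p0 → p4 → p1 → p1 → p0 → p1 → p1 → p1 → p1 → p2 → p3 → p3  → end p3, rejected
w4: p4 → p1 → p2 → p3 → p3 → p3 → p3 → p3 → p3 → p3 → p3 → p3 → p3  → end p3, rejected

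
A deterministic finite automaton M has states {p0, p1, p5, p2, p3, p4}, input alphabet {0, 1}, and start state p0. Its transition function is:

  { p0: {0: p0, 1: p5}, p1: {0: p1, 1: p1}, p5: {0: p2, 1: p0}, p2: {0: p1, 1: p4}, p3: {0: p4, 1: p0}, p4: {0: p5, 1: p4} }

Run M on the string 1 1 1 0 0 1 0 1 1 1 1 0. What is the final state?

p1

p0 → p5 → p0 → p5 → p2 → p1 → p1 → p1 → p1 → p1 → p1 → p1 → p1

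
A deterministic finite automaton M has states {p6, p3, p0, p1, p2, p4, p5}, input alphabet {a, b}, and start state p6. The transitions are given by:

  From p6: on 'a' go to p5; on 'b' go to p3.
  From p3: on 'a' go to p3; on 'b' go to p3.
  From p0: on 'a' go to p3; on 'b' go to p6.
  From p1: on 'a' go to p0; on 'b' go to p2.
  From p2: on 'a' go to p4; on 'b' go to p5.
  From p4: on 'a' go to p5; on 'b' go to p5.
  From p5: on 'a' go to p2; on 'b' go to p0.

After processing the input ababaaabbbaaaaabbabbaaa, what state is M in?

p3

p6 → p5 → p0 → p3 → p3 → p3 → p3 → p3 → p3 → p3 → p3 → p3 → p3 → p3 → p3 → p3 → p3 → p3 → p3 → p3 → p3 → p3 → p3 → p3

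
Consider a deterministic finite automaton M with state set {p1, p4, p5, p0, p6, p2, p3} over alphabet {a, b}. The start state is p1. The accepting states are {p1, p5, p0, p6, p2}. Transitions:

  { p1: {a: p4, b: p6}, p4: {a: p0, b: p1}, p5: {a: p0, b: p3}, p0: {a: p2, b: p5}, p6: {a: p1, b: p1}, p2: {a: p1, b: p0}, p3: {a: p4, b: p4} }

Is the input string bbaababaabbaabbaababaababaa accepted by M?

start at p1
read 'b': p1 → p6
read 'b': p6 → p1
read 'a': p1 → p4
read 'a': p4 → p0
read 'b': p0 → p5
read 'a': p5 → p0
read 'b': p0 → p5
read 'a': p5 → p0
read 'a': p0 → p2
read 'b': p2 → p0
read 'b': p0 → p5
read 'a': p5 → p0
read 'a': p0 → p2
read 'b': p2 → p0
read 'b': p0 → p5
read 'a': p5 → p0
read 'a': p0 → p2
read 'b': p2 → p0
read 'a': p0 → p2
read 'b': p2 → p0
read 'a': p0 → p2
read 'a': p2 → p1
read 'b': p1 → p6
read 'a': p6 → p1
read 'b': p1 → p6
read 'a': p6 → p1
read 'a': p1 → p4
End state p4 is not accepting.

No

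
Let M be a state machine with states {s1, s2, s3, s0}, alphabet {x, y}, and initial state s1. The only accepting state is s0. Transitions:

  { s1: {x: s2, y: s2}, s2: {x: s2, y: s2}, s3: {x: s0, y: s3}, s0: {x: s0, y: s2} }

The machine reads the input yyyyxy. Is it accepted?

No

start at s1
read 'y': s1 → s2
read 'y': s2 → s2
read 'y': s2 → s2
read 'y': s2 → s2
read 'x': s2 → s2
read 'y': s2 → s2
End state s2 is not accepting.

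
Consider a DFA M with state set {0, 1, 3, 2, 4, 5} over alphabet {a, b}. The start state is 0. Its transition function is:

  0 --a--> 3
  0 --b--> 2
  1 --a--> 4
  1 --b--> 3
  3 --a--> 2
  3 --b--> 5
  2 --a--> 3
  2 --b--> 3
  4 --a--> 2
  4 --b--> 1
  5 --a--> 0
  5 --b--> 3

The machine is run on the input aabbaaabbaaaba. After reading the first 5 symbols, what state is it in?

0

Trace: 0 -a-> 3 -a-> 2 -b-> 3 -b-> 5 -a-> 0
After 5 symbols: 0.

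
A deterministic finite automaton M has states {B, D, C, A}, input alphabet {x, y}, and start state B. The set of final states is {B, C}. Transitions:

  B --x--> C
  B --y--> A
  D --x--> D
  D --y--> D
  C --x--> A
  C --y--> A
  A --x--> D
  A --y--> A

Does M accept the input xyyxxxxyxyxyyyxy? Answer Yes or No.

No

B → C → A → A → D → D → D → D → D → D → D → D → D → D → D → D → D
End state D is not accepting.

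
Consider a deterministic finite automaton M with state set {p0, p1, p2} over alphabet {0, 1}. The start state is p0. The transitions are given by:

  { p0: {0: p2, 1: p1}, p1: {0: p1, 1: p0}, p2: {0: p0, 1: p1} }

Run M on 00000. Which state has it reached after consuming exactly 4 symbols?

Trace: p0 -0-> p2 -0-> p0 -0-> p2 -0-> p0
After 4 symbols: p0.

p0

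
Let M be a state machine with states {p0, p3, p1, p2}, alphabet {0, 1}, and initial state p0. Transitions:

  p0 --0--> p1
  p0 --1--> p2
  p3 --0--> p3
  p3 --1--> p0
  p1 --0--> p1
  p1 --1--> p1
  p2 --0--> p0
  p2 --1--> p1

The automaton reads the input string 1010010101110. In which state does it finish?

p1

Trace: p0 -1-> p2 -0-> p0 -1-> p2 -0-> p0 -0-> p1 -1-> p1 -0-> p1 -1-> p1 -0-> p1 -1-> p1 -1-> p1 -1-> p1 -0-> p1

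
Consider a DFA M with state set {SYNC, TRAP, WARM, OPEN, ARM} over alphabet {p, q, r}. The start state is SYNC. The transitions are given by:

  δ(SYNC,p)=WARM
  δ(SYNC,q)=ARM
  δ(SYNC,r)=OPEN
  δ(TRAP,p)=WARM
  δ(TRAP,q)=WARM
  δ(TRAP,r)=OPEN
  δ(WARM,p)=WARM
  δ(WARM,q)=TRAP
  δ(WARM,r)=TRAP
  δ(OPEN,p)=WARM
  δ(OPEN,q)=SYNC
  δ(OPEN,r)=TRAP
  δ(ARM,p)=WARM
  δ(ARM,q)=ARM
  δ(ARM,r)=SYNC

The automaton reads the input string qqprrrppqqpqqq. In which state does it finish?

TRAP

start at SYNC
read 'q': SYNC → ARM
read 'q': ARM → ARM
read 'p': ARM → WARM
read 'r': WARM → TRAP
read 'r': TRAP → OPEN
read 'r': OPEN → TRAP
read 'p': TRAP → WARM
read 'p': WARM → WARM
read 'q': WARM → TRAP
read 'q': TRAP → WARM
read 'p': WARM → WARM
read 'q': WARM → TRAP
read 'q': TRAP → WARM
read 'q': WARM → TRAP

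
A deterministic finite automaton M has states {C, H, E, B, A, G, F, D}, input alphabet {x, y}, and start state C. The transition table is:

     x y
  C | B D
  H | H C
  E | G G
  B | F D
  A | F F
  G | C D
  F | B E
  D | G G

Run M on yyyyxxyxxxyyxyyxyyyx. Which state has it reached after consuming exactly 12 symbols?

C → D → G → D → G → C → B → D → G → C → B → D → G
After 12 symbols: G.

G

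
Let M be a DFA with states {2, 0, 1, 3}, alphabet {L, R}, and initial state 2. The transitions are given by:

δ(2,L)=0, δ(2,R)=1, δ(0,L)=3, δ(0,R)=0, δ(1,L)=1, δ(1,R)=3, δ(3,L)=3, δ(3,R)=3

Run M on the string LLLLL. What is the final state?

Trace: 2 -L-> 0 -L-> 3 -L-> 3 -L-> 3 -L-> 3

3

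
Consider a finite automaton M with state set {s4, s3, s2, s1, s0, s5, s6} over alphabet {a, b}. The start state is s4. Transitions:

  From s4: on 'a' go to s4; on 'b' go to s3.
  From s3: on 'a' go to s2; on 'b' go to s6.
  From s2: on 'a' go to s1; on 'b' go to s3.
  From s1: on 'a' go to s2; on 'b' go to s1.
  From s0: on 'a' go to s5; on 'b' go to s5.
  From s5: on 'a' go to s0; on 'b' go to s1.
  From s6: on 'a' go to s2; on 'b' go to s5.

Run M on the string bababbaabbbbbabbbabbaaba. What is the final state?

Trace: s4 -b-> s3 -a-> s2 -b-> s3 -a-> s2 -b-> s3 -b-> s6 -a-> s2 -a-> s1 -b-> s1 -b-> s1 -b-> s1 -b-> s1 -b-> s1 -a-> s2 -b-> s3 -b-> s6 -b-> s5 -a-> s0 -b-> s5 -b-> s1 -a-> s2 -a-> s1 -b-> s1 -a-> s2

s2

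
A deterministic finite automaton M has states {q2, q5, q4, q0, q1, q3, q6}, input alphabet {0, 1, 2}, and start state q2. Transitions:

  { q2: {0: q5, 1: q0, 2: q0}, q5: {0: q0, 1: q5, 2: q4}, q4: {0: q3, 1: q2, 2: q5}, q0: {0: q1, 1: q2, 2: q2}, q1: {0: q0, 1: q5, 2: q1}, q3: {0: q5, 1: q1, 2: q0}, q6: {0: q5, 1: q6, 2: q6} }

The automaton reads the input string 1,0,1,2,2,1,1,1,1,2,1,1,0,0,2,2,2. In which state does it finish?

Trace: q2 -1-> q0 -0-> q1 -1-> q5 -2-> q4 -2-> q5 -1-> q5 -1-> q5 -1-> q5 -1-> q5 -2-> q4 -1-> q2 -1-> q0 -0-> q1 -0-> q0 -2-> q2 -2-> q0 -2-> q2

q2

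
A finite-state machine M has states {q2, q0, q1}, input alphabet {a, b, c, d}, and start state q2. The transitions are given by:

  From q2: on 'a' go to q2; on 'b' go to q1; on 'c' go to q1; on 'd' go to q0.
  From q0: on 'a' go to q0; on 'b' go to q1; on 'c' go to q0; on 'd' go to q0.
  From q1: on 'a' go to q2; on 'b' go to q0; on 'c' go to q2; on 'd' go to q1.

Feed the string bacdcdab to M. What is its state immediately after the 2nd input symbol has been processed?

q2

q2 → q1 → q2
After 2 symbols: q2.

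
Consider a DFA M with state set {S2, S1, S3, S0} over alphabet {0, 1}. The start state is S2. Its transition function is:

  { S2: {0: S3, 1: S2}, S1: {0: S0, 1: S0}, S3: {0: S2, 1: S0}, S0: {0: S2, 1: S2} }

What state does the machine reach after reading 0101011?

S2

Trace: S2 -0-> S3 -1-> S0 -0-> S2 -1-> S2 -0-> S3 -1-> S0 -1-> S2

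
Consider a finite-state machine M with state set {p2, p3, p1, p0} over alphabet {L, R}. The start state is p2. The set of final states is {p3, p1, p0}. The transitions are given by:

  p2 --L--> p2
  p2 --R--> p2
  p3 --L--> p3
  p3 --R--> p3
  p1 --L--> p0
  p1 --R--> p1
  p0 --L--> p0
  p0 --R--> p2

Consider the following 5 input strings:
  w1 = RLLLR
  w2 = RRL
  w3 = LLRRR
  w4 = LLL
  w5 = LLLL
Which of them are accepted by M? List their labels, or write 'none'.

w1: Trace: p2 -R-> p2 -L-> p2 -L-> p2 -L-> p2 -R-> p2  → end p2, rejected
w2: Trace: p2 -R-> p2 -R-> p2 -L-> p2  → end p2, rejected
w3: Trace: p2 -L-> p2 -L-> p2 -R-> p2 -R-> p2 -R-> p2  → end p2, rejected
w4: Trace: p2 -L-> p2 -L-> p2 -L-> p2  → end p2, rejected
w5: Trace: p2 -L-> p2 -L-> p2 -L-> p2 -L-> p2  → end p2, rejected

none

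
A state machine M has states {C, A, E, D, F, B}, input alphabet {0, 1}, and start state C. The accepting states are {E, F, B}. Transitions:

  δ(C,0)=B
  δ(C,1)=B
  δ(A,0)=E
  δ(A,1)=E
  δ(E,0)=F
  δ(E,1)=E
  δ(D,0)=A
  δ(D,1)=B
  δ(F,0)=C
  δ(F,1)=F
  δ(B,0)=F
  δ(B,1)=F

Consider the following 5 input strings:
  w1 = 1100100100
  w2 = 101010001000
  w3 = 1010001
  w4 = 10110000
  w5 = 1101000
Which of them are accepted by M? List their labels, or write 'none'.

w1, w2, w3, w5

w1: Trace: C -1-> B -1-> F -0-> C -0-> B -1-> F -0-> C -0-> B -1-> F -0-> C -0-> B  → end B, accepted
w2: Trace: C -1-> B -0-> F -1-> F -0-> C -1-> B -0-> F -0-> C -0-> B -1-> F -0-> C -0-> B -0-> F  → end F, accepted
w3: Trace: C -1-> B -0-> F -1-> F -0-> C -0-> B -0-> F -1-> F  → end F, accepted
w4: Trace: C -1-> B -0-> F -1-> F -1-> F -0-> C -0-> B -0-> F -0-> C  → end C, rejected
w5: Trace: C -1-> B -1-> F -0-> C -1-> B -0-> F -0-> C -0-> B  → end B, accepted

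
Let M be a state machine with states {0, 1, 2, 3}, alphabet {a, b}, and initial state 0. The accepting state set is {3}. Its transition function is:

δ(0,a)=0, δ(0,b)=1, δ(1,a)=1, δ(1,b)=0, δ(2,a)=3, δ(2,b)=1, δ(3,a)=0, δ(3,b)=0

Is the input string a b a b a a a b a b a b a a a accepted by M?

Trace: 0 -a-> 0 -b-> 1 -a-> 1 -b-> 0 -a-> 0 -a-> 0 -a-> 0 -b-> 1 -a-> 1 -b-> 0 -a-> 0 -b-> 1 -a-> 1 -a-> 1 -a-> 1
End state 1 is not accepting.

No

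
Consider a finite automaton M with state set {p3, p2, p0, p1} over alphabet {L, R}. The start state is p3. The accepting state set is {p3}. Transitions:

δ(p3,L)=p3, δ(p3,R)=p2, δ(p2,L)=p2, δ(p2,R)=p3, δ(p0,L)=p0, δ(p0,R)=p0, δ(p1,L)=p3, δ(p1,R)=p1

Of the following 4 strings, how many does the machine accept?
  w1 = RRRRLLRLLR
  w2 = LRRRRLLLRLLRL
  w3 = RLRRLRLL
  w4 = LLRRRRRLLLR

w1:
  start at p3
  read 'R': p3 → p2
  read 'R': p2 → p3
  read 'R': p3 → p2
  read 'R': p2 → p3
  read 'L': p3 → p3
  read 'L': p3 → p3
  read 'R': p3 → p2
  read 'L': p2 → p2
  read 'L': p2 → p2
  read 'R': p2 → p3
  end p3, accepted
w2:
  start at p3
  read 'L': p3 → p3
  read 'R': p3 → p2
  read 'R': p2 → p3
  read 'R': p3 → p2
  read 'R': p2 → p3
  read 'L': p3 → p3
  read 'L': p3 → p3
  read 'L': p3 → p3
  read 'R': p3 → p2
  read 'L': p2 → p2
  read 'L': p2 → p2
  read 'R': p2 → p3
  read 'L': p3 → p3
  end p3, accepted
w3:
  start at p3
  read 'R': p3 → p2
  read 'L': p2 → p2
  read 'R': p2 → p3
  read 'R': p3 → p2
  read 'L': p2 → p2
  read 'R': p2 → p3
  read 'L': p3 → p3
  read 'L': p3 → p3
  end p3, accepted
w4:
  start at p3
  read 'L': p3 → p3
  read 'L': p3 → p3
  read 'R': p3 → p2
  read 'R': p2 → p3
  read 'R': p3 → p2
  read 'R': p2 → p3
  read 'R': p3 → p2
  read 'L': p2 → p2
  read 'L': p2 → p2
  read 'L': p2 → p2
  read 'R': p2 → p3
  end p3, accepted

4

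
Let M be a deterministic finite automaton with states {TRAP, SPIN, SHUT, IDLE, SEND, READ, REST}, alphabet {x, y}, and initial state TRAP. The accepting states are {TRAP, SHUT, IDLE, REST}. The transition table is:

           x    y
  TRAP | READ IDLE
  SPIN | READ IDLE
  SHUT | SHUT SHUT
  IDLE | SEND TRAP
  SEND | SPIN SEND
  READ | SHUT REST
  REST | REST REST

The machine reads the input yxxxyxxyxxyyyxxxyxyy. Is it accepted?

Trace: TRAP -y-> IDLE -x-> SEND -x-> SPIN -x-> READ -y-> REST -x-> REST -x-> REST -y-> REST -x-> REST -x-> REST -y-> REST -y-> REST -y-> REST -x-> REST -x-> REST -x-> REST -y-> REST -x-> REST -y-> REST -y-> REST
End state REST is accepting.

Yes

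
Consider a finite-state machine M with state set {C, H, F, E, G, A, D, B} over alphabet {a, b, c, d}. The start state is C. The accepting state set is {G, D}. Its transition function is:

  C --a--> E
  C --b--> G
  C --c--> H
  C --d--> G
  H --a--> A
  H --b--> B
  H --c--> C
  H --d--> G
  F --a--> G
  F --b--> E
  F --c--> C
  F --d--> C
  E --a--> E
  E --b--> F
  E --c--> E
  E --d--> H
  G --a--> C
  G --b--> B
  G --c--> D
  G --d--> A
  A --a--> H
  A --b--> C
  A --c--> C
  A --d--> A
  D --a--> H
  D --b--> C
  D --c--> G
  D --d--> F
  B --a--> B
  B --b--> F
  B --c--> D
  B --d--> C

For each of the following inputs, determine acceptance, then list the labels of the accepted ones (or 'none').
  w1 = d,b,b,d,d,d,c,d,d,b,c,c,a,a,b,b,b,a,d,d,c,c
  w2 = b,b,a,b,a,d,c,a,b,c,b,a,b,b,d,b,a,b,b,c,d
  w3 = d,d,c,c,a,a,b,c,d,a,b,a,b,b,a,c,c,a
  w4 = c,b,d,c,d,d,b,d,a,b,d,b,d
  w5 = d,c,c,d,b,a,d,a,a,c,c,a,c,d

w1: Trace: C -d-> G -b-> B -b-> F -d-> C -d-> G -d-> A -c-> C -d-> G -d-> A -b-> C -c-> H -c-> C -a-> E -a-> E -b-> F -b-> E -b-> F -a-> G -d-> A -d-> A -c-> C -c-> H  → end H, rejected
w2: Trace: C -b-> G -b-> B -a-> B -b-> F -a-> G -d-> A -c-> C -a-> E -b-> F -c-> C -b-> G -a-> C -b-> G -b-> B -d-> C -b-> G -a-> C -b-> G -b-> B -c-> D -d-> F  → end F, rejected
w3: Trace: C -d-> G -d-> A -c-> C -c-> H -a-> A -a-> H -b-> B -c-> D -d-> F -a-> G -b-> B -a-> B -b-> F -b-> E -a-> E -c-> E -c-> E -a-> E  → end E, rejected
w4: Trace: C -c-> H -b-> B -d-> C -c-> H -d-> G -d-> A -b-> C -d-> G -a-> C -b-> G -d-> A -b-> C -d-> G  → end G, accepted
w5: Trace: C -d-> G -c-> D -c-> G -d-> A -b-> C -a-> E -d-> H -a-> A -a-> H -c-> C -c-> H -a-> A -c-> C -d-> G  → end G, accepted

w4, w5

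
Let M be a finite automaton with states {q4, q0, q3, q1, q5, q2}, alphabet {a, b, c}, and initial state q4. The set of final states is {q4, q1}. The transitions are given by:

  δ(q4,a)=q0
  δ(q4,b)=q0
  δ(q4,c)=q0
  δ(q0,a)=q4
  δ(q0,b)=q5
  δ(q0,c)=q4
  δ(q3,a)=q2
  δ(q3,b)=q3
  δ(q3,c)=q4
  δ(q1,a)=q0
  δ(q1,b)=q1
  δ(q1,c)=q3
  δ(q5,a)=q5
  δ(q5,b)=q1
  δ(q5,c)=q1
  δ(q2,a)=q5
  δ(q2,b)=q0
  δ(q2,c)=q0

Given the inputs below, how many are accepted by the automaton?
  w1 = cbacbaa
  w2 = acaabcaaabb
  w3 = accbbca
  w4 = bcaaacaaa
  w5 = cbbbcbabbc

w1:
  start at q4
  read 'c': q4 → q0
  read 'b': q0 → q5
  read 'a': q5 → q5
  read 'c': q5 → q1
  read 'b': q1 → q1
  read 'a': q1 → q0
  read 'a': q0 → q4
  end q4, accepted
w2:
  start at q4
  read 'a': q4 → q0
  read 'c': q0 → q4
  read 'a': q4 → q0
  read 'a': q0 → q4
  read 'b': q4 → q0
  read 'c': q0 → q4
  read 'a': q4 → q0
  read 'a': q0 → q4
  read 'a': q4 → q0
  read 'b': q0 → q5
  read 'b': q5 → q1
  end q1, accepted
w3:
  start at q4
  read 'a': q4 → q0
  read 'c': q0 → q4
  read 'c': q4 → q0
  read 'b': q0 → q5
  read 'b': q5 → q1
  read 'c': q1 → q3
  read 'a': q3 → q2
  end q2, rejected
w4:
  start at q4
  read 'b': q4 → q0
  read 'c': q0 → q4
  read 'a': q4 → q0
  read 'a': q0 → q4
  read 'a': q4 → q0
  read 'c': q0 → q4
  read 'a': q4 → q0
  read 'a': q0 → q4
  read 'a': q4 → q0
  end q0, rejected
w5:
  start at q4
  read 'c': q4 → q0
  read 'b': q0 → q5
  read 'b': q5 → q1
  read 'b': q1 → q1
  read 'c': q1 → q3
  read 'b': q3 → q3
  read 'a': q3 → q2
  read 'b': q2 → q0
  read 'b': q0 → q5
  read 'c': q5 → q1
  end q1, accepted

3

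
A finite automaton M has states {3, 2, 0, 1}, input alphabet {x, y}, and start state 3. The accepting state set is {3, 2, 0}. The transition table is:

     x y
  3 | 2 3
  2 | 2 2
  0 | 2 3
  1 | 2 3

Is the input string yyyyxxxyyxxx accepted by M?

3 → 3 → 3 → 3 → 3 → 2 → 2 → 2 → 2 → 2 → 2 → 2 → 2
End state 2 is accepting.

Yes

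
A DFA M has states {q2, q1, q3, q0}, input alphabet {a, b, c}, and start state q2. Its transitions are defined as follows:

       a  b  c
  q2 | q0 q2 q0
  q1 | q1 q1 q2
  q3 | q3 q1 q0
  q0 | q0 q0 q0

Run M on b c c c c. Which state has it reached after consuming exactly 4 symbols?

q0

start at q2
read 'b': q2 → q2
read 'c': q2 → q0
read 'c': q0 → q0
read 'c': q0 → q0
After 4 symbols: q0.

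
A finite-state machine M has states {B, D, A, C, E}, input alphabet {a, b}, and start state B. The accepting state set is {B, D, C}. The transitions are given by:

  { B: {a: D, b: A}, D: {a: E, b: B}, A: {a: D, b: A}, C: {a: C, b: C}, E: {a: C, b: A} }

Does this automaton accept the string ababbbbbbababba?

Yes

start at B
read 'a': B → D
read 'b': D → B
read 'a': B → D
read 'b': D → B
read 'b': B → A
read 'b': A → A
read 'b': A → A
read 'b': A → A
read 'b': A → A
read 'a': A → D
read 'b': D → B
read 'a': B → D
read 'b': D → B
read 'b': B → A
read 'a': A → D
End state D is accepting.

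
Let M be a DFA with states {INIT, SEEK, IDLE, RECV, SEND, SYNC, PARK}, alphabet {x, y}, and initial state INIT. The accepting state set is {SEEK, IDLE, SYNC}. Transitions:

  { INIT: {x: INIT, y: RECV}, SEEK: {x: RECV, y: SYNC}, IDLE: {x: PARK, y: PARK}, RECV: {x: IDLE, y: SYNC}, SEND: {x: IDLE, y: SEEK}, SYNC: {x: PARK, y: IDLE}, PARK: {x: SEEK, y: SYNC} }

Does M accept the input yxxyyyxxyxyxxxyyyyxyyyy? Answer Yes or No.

Yes

start at INIT
read 'y': INIT → RECV
read 'x': RECV → IDLE
read 'x': IDLE → PARK
read 'y': PARK → SYNC
read 'y': SYNC → IDLE
read 'y': IDLE → PARK
read 'x': PARK → SEEK
read 'x': SEEK → RECV
read 'y': RECV → SYNC
read 'x': SYNC → PARK
read 'y': PARK → SYNC
read 'x': SYNC → PARK
read 'x': PARK → SEEK
read 'x': SEEK → RECV
read 'y': RECV → SYNC
read 'y': SYNC → IDLE
read 'y': IDLE → PARK
read 'y': PARK → SYNC
read 'x': SYNC → PARK
read 'y': PARK → SYNC
read 'y': SYNC → IDLE
read 'y': IDLE → PARK
read 'y': PARK → SYNC
End state SYNC is accepting.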